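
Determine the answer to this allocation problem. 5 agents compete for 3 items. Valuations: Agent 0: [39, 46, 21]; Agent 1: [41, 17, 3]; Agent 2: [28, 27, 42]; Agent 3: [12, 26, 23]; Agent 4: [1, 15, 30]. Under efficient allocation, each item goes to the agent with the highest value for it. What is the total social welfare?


Step 1: For each item, find the maximum value among all agents.
Step 2: Item 0 -> Agent 1 (value 41)
Step 3: Item 1 -> Agent 0 (value 46)
Step 4: Item 2 -> Agent 2 (value 42)
Step 5: Total welfare = 41 + 46 + 42 = 129

129


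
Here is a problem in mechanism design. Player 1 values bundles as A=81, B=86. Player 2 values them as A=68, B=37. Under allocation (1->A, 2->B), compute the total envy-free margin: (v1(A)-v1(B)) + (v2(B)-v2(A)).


Step 1: Player 1's margin = v1(A) - v1(B) = 81 - 86 = -5
Step 2: Player 2's margin = v2(B) - v2(A) = 37 - 68 = -31
Step 3: Total margin = -5 + -31 = -36

-36


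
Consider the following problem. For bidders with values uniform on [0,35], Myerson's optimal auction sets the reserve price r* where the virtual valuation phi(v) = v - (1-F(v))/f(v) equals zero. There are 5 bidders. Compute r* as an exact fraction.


Step 1: For U[0,35], F(v) = v/35 and f(v) = 1/35
Step 2: phi(v) = v - (1 - v/35)/(1/35) = v - (35 - v) = 2v - 35
Step 3: Set phi(r*) = 0: 2r* - 35 = 0
Step 4: r* = 35/2 (the number of bidders n = 5 does not enter)

35/2


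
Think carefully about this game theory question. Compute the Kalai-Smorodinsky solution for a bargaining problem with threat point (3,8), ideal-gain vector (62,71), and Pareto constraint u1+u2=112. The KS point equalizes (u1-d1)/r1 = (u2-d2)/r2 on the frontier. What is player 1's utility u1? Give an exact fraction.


Step 1: At the KS point, (u1-d1)/r1 = (u2-d2)/r2 = t and u1+u2 = 112
Step 2: u1 = d1 + r1*t and u2 = d2 + r2*t, so (d1 + r1*t) + (d2 + r2*t) = 112
Step 3: t = (112 - 3 - 8)/(62 + 71) = 101/133
Step 4: u1 = d1 + r1*t = 3 + 62 * 101/133 = 6661/133
Step 5: (Check: u2 = d2 + r2*t = 8235/133; u1+u2 = 6661/133 + 8235/133 = 112, on the frontier.)

6661/133


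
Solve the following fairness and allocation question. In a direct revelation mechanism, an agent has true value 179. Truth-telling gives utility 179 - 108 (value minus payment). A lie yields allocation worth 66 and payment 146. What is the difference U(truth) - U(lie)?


Step 1: U(truth) = value - payment = 179 - 108 = 71
Step 2: U(lie) = allocation - payment = 66 - 146 = -80
Step 3: IC gap = 71 - (-80) = 151

151


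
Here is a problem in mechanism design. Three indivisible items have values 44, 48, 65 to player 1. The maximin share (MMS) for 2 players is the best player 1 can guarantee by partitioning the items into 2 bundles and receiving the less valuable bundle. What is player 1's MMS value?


Step 1: Item values = 44, 48, 65
Step 2: Enumerate all 2-bundle partitions and take the smaller bundle:
  Partition 1: {44} vs {48,65} -> bundles 44, 113; min = 44
  Partition 2: {48} vs {44,65} -> bundles 48, 109; min = 48
  Partition 3: {65} vs {44,48} -> bundles 65, 92; min = 65
Step 3: MMS = max(44, 48, 65) = 65

65


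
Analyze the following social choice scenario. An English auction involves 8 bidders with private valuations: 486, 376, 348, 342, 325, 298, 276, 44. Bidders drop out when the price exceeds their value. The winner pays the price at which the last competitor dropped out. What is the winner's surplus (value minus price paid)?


Step 1: Identify the highest value: 486
Step 2: Identify the second-highest value: 376
Step 3: The final price = second-highest value = 376
Step 4: Surplus = 486 - 376 = 110

110


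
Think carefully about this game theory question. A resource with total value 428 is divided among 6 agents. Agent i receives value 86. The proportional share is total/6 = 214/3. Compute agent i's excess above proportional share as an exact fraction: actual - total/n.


Step 1: Proportional share = 428/6 = 214/3
Step 2: Agent's actual allocation = 86
Step 3: Excess = 86 - 214/3 = 44/3

44/3


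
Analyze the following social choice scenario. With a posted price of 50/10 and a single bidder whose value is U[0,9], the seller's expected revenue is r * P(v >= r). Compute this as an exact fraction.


Step 1: Posted price r = 5, value support [0,9]
Step 2: P(v >= r) = (9 - 5)/9 = 4/9
Step 3: Expected revenue = r * P(v >= r) = 5 * 4/9
Step 4: Revenue = 20/9

20/9


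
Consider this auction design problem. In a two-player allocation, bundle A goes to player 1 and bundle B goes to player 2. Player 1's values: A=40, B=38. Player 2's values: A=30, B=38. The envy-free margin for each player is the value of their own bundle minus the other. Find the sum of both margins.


Step 1: Player 1's margin = v1(A) - v1(B) = 40 - 38 = 2
Step 2: Player 2's margin = v2(B) - v2(A) = 38 - 30 = 8
Step 3: Total margin = 2 + 8 = 10

10


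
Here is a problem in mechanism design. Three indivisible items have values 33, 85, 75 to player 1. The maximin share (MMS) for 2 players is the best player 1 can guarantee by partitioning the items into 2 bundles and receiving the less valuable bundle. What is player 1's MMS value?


Step 1: Item values = 33, 85, 75
Step 2: Enumerate all 2-bundle partitions and take the smaller bundle:
  Partition 1: {33} vs {85,75} -> bundles 33, 160; min = 33
  Partition 2: {85} vs {33,75} -> bundles 85, 108; min = 85
  Partition 3: {75} vs {33,85} -> bundles 75, 118; min = 75
Step 3: MMS = max(33, 85, 75) = 85

85


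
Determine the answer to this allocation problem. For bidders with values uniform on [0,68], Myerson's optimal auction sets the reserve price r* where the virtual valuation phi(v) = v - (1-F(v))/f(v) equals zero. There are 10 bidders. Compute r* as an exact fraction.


Step 1: For U[0,68], F(v) = v/68 and f(v) = 1/68
Step 2: phi(v) = v - (1 - v/68)/(1/68) = v - (68 - v) = 2v - 68
Step 3: Set phi(r*) = 0: 2r* - 68 = 0
Step 4: r* = 68/2 = 34 (the number of bidders n = 10 does not enter)

34


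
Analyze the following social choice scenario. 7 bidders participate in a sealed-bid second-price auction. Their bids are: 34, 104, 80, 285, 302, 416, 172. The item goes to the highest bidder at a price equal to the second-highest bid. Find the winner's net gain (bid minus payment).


Step 1: Sort bids in descending order: 416, 302, 285, 172, 104, 80, 34
Step 2: The winning bid is the highest: 416
Step 3: The payment equals the second-highest bid: 302
Step 4: Surplus = winner's bid - payment = 416 - 302 = 114

114


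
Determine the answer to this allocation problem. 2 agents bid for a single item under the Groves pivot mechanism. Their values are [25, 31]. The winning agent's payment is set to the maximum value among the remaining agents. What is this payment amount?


Step 1: The efficient winner is agent 1 with value 31
Step 2: Other agents' values: [25]
Step 3: Pivot payment = max(others) = 25
Step 4: The winner pays 25

25


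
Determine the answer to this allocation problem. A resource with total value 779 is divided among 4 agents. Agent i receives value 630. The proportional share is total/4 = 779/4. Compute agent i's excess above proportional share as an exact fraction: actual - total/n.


Step 1: Proportional share = 779/4
Step 2: Agent's actual allocation = 630
Step 3: Excess = 630 - 779/4 = 1741/4

1741/4


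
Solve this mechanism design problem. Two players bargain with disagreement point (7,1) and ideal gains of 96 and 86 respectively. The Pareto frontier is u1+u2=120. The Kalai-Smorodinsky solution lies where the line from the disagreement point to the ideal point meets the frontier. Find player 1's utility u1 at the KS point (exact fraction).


Step 1: At the KS point, (u1-d1)/r1 = (u2-d2)/r2 = t and u1+u2 = 120
Step 2: u1 = d1 + r1*t and u2 = d2 + r2*t, so (d1 + r1*t) + (d2 + r2*t) = 120
Step 3: t = (120 - 7 - 1)/(96 + 86) = 112/182 = 8/13
Step 4: u1 = d1 + r1*t = 7 + 96 * 8/13 = 859/13
Step 5: (Check: u2 = d2 + r2*t = 701/13; u1+u2 = 859/13 + 701/13 = 120, on the frontier.)

859/13


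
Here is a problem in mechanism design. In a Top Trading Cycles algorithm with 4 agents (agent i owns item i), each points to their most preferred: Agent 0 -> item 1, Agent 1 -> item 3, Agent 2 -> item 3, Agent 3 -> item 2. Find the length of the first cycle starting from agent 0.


Step 1: Trace the pointer graph from agent 0: 0 -> 1 -> 3 -> 2 -> 3
Step 2: A cycle is detected when we revisit agent 3
Step 3: The cycle is: 3 -> 2 -> 3
Step 4: Cycle length = 2

2


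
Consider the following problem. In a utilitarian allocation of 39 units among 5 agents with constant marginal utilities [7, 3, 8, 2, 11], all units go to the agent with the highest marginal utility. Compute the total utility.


Step 1: The marginal utilities are [7, 3, 8, 2, 11]
Step 2: The highest marginal utility is 11
Step 3: All 39 units go to that agent
Step 4: Total utility = 11 * 39 = 429

429


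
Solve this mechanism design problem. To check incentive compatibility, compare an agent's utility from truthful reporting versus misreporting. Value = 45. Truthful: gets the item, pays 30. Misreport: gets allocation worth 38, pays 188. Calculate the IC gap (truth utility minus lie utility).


Step 1: U(truth) = value - payment = 45 - 30 = 15
Step 2: U(lie) = allocation - payment = 38 - 188 = -150
Step 3: IC gap = 15 - (-150) = 165

165


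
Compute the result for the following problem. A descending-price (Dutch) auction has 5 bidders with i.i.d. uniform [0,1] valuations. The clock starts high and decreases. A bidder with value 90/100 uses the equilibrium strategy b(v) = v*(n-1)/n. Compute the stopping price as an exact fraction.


Step 1: Dutch auctions are strategically equivalent to first-price auctions
Step 2: The equilibrium bid is b(v) = v*(n-1)/n
Step 3: b = 9/10 * 4/5
Step 4: b = 18/25

18/25


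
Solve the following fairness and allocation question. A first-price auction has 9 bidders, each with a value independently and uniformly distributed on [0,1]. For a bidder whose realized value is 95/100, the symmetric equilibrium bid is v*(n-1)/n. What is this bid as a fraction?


Step 1: The symmetric BNE bidding function is b(v) = v * (n-1) / n
Step 2: Substitute v = 19/20 and n = 9
Step 3: b = 19/20 * 8/9
Step 4: b = 38/45

38/45


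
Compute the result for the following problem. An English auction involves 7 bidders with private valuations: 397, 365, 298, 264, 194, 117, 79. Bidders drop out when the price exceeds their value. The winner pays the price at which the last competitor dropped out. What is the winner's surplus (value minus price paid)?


Step 1: Identify the highest value: 397
Step 2: Identify the second-highest value: 365
Step 3: The final price = second-highest value = 365
Step 4: Surplus = 397 - 365 = 32

32


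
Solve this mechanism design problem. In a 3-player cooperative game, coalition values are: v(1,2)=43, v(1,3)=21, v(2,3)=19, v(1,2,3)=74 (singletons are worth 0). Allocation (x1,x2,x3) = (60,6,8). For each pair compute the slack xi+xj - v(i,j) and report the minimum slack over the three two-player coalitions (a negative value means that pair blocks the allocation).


Step 1: Slack for coalition (1,2): x1+x2 - v12 = 66 - 43 = 23
Step 2: Slack for coalition (1,3): x1+x3 - v13 = 68 - 21 = 47
Step 3: Slack for coalition (2,3): x2+x3 - v23 = 14 - 19 = -5
Step 4: Minimum slack = min(23, 47, -5) = -5, attained by (2,3); coalition (2,3) can block (slack < 0), so the allocation is not in the core

-5


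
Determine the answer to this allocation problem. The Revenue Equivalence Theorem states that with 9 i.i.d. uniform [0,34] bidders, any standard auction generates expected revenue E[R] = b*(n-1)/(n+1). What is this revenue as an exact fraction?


Step 1: By Revenue Equivalence, expected revenue = b*(n-1)/(n+1)
Step 2: Substituting n = 9, b = 34
Step 3: Revenue = 34*(9-1)/(9+1) = 34*8/10
Step 4: Revenue = 272/10 = 136/5

136/5


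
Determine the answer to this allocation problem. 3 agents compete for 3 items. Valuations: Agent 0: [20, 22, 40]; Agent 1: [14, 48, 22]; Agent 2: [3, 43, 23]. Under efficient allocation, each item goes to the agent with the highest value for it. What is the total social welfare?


Step 1: For each item, find the maximum value among all agents.
Step 2: Item 0 -> Agent 0 (value 20)
Step 3: Item 1 -> Agent 1 (value 48)
Step 4: Item 2 -> Agent 0 (value 40)
Step 5: Total welfare = 20 + 48 + 40 = 108

108


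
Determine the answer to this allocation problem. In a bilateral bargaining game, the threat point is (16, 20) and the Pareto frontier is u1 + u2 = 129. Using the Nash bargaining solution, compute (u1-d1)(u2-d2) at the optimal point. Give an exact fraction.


Step 1: The Nash solution splits surplus symmetrically above the disagreement point
Step 2: u1 = (total + d1 - d2)/2 = (129 + 16 - 20)/2 = 125/2
Step 3: u2 = (total - d1 + d2)/2 = (129 - 16 + 20)/2 = 133/2
Step 4: Nash product = (125/2 - 16) * (133/2 - 20)
Step 5: = 93/2 * 93/2 = 8649/4

8649/4


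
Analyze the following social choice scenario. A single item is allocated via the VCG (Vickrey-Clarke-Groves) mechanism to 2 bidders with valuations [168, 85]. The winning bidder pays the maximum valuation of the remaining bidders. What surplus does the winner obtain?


Step 1: The winner is the agent with the highest value: agent 0 with value 168
Step 2: Values of other agents: [85]
Step 3: VCG payment = max of others' values = 85
Step 4: Surplus = 168 - 85 = 83

83


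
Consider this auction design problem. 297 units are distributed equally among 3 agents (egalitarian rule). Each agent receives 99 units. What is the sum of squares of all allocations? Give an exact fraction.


Step 1: Each agent's share = 297/3 = 99
Step 2: Square of each share = (99)^2 = 9801
Step 3: Sum of squares = 3 * 9801 = 29403

29403


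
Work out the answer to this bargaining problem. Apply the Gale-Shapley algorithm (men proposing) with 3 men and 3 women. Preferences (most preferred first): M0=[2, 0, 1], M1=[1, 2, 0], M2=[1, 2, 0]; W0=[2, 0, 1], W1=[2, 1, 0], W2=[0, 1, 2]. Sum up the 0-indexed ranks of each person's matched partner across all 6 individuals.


Step 1: Run Gale-Shapley (men propose, women hold best offer):
  M0 proposes to W2; she accepts
  M1 proposes to W1; she accepts
  M2 proposes to W1; she switches from M1
  M1 proposes to W2; rejected
  M1 proposes to W0; she accepts
Step 2: Final matching: W0-M1, W1-M2, W2-M0
Step 3: 0-indexed ranks (man's rank of his match, then woman's): 2 + 2 + 0 + 0 + 0 + 0
Step 4: Total rank sum = 4

4


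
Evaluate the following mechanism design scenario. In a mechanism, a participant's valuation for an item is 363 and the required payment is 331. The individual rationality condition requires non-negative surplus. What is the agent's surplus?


Step 1: Surplus = value - payment = 363 - 331 = 32
Step 2: IR is satisfied (surplus >= 0)

32


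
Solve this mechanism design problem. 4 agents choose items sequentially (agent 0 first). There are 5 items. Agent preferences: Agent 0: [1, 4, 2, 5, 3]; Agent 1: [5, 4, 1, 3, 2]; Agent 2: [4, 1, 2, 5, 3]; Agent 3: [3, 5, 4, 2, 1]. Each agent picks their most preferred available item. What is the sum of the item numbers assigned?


Step 1: Agent 0 picks item 1
Step 2: Agent 1 picks item 5
Step 3: Agent 2 picks item 4
Step 4: Agent 3 picks item 3
Step 5: Sum = 1 + 5 + 4 + 3 = 13

13


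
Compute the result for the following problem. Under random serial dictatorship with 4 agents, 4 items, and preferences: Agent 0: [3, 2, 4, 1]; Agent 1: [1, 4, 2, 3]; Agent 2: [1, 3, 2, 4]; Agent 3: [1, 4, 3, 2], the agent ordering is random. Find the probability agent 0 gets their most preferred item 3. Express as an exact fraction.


Step 1: Agent 0 wants item 3
Step 2: There are 24 possible orderings of agents
Step 3: In 17 orderings, agent 0 gets item 3
Step 4: Probability = 17/24

17/24


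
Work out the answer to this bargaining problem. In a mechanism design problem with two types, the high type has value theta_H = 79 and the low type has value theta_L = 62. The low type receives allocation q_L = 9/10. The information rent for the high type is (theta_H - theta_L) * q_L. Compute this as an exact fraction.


Step 1: theta_H - theta_L = 79 - 62 = 17
Step 2: Information rent = (theta_H - theta_L) * q_L
Step 3: = 17 * 9/10
Step 4: = 153/10

153/10


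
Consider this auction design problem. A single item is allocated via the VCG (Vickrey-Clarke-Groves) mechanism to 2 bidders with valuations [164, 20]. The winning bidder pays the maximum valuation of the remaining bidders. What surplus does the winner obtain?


Step 1: The winner is the agent with the highest value: agent 0 with value 164
Step 2: Values of other agents: [20]
Step 3: VCG payment = max of others' values = 20
Step 4: Surplus = 164 - 20 = 144

144


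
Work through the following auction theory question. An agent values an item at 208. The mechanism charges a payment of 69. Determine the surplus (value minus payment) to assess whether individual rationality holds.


Step 1: Surplus = value - payment = 208 - 69 = 139
Step 2: IR is satisfied (surplus >= 0)

139


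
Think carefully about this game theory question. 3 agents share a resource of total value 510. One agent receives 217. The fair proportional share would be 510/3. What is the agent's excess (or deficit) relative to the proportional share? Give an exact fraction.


Step 1: Proportional share = 510/3 = 170
Step 2: Agent's actual allocation = 217
Step 3: Excess = 217 - 170 = 47

47


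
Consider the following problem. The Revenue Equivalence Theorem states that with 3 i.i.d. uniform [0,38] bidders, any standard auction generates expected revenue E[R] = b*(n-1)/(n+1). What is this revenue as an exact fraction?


Step 1: By Revenue Equivalence, expected revenue = b*(n-1)/(n+1)
Step 2: Substituting n = 3, b = 38
Step 3: Revenue = 38*(3-1)/(3+1) = 38*2/4
Step 4: Revenue = 76/4 = 19

19


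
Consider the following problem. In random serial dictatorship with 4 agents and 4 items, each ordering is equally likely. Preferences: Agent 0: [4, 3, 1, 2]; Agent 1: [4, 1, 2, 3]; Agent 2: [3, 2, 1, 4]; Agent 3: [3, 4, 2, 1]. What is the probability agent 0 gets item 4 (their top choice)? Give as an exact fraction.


Step 1: Agent 0 wants item 4
Step 2: There are 24 possible orderings of agents
Step 3: In 11 orderings, agent 0 gets item 4
Step 4: Probability = 11/24

11/24


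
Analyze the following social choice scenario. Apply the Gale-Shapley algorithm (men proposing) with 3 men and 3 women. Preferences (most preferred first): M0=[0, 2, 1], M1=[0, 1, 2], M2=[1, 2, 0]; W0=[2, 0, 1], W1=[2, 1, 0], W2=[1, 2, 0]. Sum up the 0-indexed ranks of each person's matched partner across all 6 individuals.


Step 1: Run Gale-Shapley (men propose, women hold best offer):
  M0 proposes to W0; she accepts
  M1 proposes to W0; rejected
  M1 proposes to W1; she accepts
  M2 proposes to W1; she switches from M1
  M1 proposes to W2; she accepts
Step 2: Final matching: W0-M0, W1-M2, W2-M1
Step 3: 0-indexed ranks (man's rank of his match, then woman's): 0 + 1 + 0 + 0 + 2 + 0
Step 4: Total rank sum = 3

3


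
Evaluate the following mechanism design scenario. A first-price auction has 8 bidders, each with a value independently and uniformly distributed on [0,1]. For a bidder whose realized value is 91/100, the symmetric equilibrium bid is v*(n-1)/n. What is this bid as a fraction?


Step 1: The symmetric BNE bidding function is b(v) = v * (n-1) / n
Step 2: Substitute v = 91/100 and n = 8
Step 3: b = 91/100 * 7/8
Step 4: b = 637/800

637/800


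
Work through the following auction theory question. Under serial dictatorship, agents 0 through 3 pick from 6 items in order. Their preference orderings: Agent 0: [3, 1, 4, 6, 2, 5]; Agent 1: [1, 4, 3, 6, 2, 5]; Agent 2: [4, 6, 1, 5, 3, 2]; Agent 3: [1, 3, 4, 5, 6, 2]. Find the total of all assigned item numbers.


Step 1: Agent 0 picks item 3
Step 2: Agent 1 picks item 1
Step 3: Agent 2 picks item 4
Step 4: Agent 3 picks item 5
Step 5: Sum = 3 + 1 + 4 + 5 = 13

13


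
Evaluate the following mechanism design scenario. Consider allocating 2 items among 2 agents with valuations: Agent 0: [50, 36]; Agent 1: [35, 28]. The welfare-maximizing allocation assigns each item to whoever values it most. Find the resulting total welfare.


Step 1: For each item, find the maximum value among all agents.
Step 2: Item 0 -> Agent 0 (value 50)
Step 3: Item 1 -> Agent 0 (value 36)
Step 4: Total welfare = 50 + 36 = 86

86


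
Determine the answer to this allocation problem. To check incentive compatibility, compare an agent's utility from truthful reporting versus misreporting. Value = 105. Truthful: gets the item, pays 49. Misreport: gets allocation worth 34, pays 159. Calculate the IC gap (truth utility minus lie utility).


Step 1: U(truth) = value - payment = 105 - 49 = 56
Step 2: U(lie) = allocation - payment = 34 - 159 = -125
Step 3: IC gap = 56 - (-125) = 181

181


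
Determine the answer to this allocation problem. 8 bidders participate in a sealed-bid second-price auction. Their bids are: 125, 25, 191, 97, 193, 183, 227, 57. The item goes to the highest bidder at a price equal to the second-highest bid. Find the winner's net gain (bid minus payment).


Step 1: Sort bids in descending order: 227, 193, 191, 183, 125, 97, 57, 25
Step 2: The winning bid is the highest: 227
Step 3: The payment equals the second-highest bid: 193
Step 4: Surplus = winner's bid - payment = 227 - 193 = 34

34


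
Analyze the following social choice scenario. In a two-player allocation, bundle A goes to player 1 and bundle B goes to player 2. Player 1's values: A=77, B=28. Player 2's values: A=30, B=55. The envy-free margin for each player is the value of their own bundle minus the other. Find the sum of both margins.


Step 1: Player 1's margin = v1(A) - v1(B) = 77 - 28 = 49
Step 2: Player 2's margin = v2(B) - v2(A) = 55 - 30 = 25
Step 3: Total margin = 49 + 25 = 74

74


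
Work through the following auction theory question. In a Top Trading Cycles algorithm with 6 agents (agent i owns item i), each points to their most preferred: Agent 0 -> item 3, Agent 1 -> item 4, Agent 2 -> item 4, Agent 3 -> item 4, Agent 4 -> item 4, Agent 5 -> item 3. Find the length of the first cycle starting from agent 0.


Step 1: Trace the pointer graph from agent 0: 0 -> 3 -> 4 -> 4
Step 2: A cycle is detected when we revisit agent 4
Step 3: The cycle is: 4 -> 4
Step 4: Cycle length = 1

1


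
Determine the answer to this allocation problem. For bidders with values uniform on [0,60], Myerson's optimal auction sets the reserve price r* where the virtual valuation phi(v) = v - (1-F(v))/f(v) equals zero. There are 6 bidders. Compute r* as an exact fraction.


Step 1: For U[0,60], F(v) = v/60 and f(v) = 1/60
Step 2: phi(v) = v - (1 - v/60)/(1/60) = v - (60 - v) = 2v - 60
Step 3: Set phi(r*) = 0: 2r* - 60 = 0
Step 4: r* = 60/2 = 30 (the number of bidders n = 6 does not enter)

30


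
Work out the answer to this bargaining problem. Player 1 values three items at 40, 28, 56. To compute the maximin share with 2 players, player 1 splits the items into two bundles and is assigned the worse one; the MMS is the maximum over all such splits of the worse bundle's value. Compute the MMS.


Step 1: Item values = 40, 28, 56
Step 2: Enumerate all 2-bundle partitions and take the smaller bundle:
  Partition 1: {40} vs {28,56} -> bundles 40, 84; min = 40
  Partition 2: {28} vs {40,56} -> bundles 28, 96; min = 28
  Partition 3: {56} vs {40,28} -> bundles 56, 68; min = 56
Step 3: MMS = max(40, 28, 56) = 56

56


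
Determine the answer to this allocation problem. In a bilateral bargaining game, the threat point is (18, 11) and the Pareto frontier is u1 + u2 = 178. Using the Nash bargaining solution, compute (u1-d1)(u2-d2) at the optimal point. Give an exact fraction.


Step 1: The Nash solution splits surplus symmetrically above the disagreement point
Step 2: u1 = (total + d1 - d2)/2 = (178 + 18 - 11)/2 = 185/2
Step 3: u2 = (total - d1 + d2)/2 = (178 - 18 + 11)/2 = 171/2
Step 4: Nash product = (185/2 - 18) * (171/2 - 11)
Step 5: = 149/2 * 149/2 = 22201/4

22201/4


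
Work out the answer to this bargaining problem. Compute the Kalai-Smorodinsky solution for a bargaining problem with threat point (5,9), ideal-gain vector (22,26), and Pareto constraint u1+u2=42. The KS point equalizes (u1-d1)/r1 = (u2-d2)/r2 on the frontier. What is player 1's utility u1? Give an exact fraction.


Step 1: At the KS point, (u1-d1)/r1 = (u2-d2)/r2 = t and u1+u2 = 42
Step 2: u1 = d1 + r1*t and u2 = d2 + r2*t, so (d1 + r1*t) + (d2 + r2*t) = 42
Step 3: t = (42 - 5 - 9)/(22 + 26) = 28/48 = 7/12
Step 4: u1 = d1 + r1*t = 5 + 22 * 7/12 = 107/6
Step 5: (Check: u2 = d2 + r2*t = 145/6; u1+u2 = 107/6 + 145/6 = 42, on the frontier.)

107/6


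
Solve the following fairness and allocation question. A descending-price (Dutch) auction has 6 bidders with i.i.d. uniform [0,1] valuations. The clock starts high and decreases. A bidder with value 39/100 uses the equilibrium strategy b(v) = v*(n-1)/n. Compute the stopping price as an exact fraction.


Step 1: Dutch auctions are strategically equivalent to first-price auctions
Step 2: The equilibrium bid is b(v) = v*(n-1)/n
Step 3: b = 39/100 * 5/6
Step 4: b = 13/40

13/40


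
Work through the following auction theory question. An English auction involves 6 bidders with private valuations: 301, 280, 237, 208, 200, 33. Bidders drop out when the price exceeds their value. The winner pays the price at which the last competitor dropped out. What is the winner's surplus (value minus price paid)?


Step 1: Identify the highest value: 301
Step 2: Identify the second-highest value: 280
Step 3: The final price = second-highest value = 280
Step 4: Surplus = 301 - 280 = 21

21


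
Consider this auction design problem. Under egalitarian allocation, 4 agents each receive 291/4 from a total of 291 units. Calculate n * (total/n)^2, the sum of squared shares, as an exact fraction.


Step 1: Each agent's share = 291/4
Step 2: Square of each share = (291/4)^2 = 84681/16
Step 3: Sum of squares = 4 * 84681/16 = 84681/4

84681/4


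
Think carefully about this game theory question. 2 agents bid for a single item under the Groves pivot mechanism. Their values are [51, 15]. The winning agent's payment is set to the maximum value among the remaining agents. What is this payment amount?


Step 1: The efficient winner is agent 0 with value 51
Step 2: Other agents' values: [15]
Step 3: Pivot payment = max(others) = 15
Step 4: The winner pays 15

15


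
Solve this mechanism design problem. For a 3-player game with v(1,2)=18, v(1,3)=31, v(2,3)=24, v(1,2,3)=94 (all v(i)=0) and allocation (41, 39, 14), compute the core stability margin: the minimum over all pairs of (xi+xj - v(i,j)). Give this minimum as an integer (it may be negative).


Step 1: Slack for coalition (1,2): x1+x2 - v12 = 80 - 18 = 62
Step 2: Slack for coalition (1,3): x1+x3 - v13 = 55 - 31 = 24
Step 3: Slack for coalition (2,3): x2+x3 - v23 = 53 - 24 = 29
Step 4: Minimum slack = min(62, 24, 29) = 24, attained by (1,3); no pair can gain by deviating, so the allocation is in the core

24


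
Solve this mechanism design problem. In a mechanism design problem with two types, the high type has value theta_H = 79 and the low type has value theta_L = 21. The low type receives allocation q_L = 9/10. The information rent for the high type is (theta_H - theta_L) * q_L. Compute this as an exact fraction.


Step 1: theta_H - theta_L = 79 - 21 = 58
Step 2: Information rent = (theta_H - theta_L) * q_L
Step 3: = 58 * 9/10
Step 4: = 261/5

261/5


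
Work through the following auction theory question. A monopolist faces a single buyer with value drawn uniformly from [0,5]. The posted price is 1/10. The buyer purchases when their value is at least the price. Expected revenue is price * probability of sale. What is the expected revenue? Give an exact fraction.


Step 1: Posted price r = 1/10, value support [0,5]
Step 2: P(v >= r) = (5 - 1/10)/5 = 49/50
Step 3: Expected revenue = r * P(v >= r) = 1/10 * 49/50
Step 4: Revenue = 49/500

49/500


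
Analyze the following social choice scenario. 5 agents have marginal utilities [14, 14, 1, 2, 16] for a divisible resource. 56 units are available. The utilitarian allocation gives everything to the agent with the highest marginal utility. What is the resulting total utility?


Step 1: The marginal utilities are [14, 14, 1, 2, 16]
Step 2: The highest marginal utility is 16
Step 3: All 56 units go to that agent
Step 4: Total utility = 16 * 56 = 896

896


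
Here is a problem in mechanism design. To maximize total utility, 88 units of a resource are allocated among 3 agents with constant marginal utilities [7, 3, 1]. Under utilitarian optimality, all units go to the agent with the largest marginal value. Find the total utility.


Step 1: The marginal utilities are [7, 3, 1]
Step 2: The highest marginal utility is 7
Step 3: All 88 units go to that agent
Step 4: Total utility = 7 * 88 = 616

616


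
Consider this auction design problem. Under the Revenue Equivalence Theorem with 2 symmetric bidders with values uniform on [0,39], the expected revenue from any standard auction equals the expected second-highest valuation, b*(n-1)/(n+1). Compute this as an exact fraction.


Step 1: By Revenue Equivalence, expected revenue = b*(n-1)/(n+1)
Step 2: Substituting n = 2, b = 39
Step 3: Revenue = 39*(2-1)/(2+1) = 39*1/3
Step 4: Revenue = 39/3 = 13

13


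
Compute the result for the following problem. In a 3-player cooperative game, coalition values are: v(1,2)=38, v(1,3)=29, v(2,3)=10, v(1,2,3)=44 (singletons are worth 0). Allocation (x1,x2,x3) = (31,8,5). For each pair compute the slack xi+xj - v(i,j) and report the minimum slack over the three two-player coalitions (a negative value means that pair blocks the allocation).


Step 1: Slack for coalition (1,2): x1+x2 - v12 = 39 - 38 = 1
Step 2: Slack for coalition (1,3): x1+x3 - v13 = 36 - 29 = 7
Step 3: Slack for coalition (2,3): x2+x3 - v23 = 13 - 10 = 3
Step 4: Minimum slack = min(1, 7, 3) = 1, attained by (1,2); no pair can gain by deviating, so the allocation is in the core

1


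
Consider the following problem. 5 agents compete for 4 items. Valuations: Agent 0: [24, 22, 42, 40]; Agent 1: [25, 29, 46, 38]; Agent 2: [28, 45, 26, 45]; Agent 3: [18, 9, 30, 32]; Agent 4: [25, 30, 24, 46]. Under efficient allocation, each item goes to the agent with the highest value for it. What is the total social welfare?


Step 1: For each item, find the maximum value among all agents.
Step 2: Item 0 -> Agent 2 (value 28)
Step 3: Item 1 -> Agent 2 (value 45)
Step 4: Item 2 -> Agent 1 (value 46)
Step 5: Item 3 -> Agent 4 (value 46)
Step 6: Total welfare = 28 + 45 + 46 + 46 = 165

165


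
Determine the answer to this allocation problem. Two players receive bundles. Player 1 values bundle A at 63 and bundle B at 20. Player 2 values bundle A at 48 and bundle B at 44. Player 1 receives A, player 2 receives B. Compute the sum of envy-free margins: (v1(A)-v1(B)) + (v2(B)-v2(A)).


Step 1: Player 1's margin = v1(A) - v1(B) = 63 - 20 = 43
Step 2: Player 2's margin = v2(B) - v2(A) = 44 - 48 = -4
Step 3: Total margin = 43 + -4 = 39

39


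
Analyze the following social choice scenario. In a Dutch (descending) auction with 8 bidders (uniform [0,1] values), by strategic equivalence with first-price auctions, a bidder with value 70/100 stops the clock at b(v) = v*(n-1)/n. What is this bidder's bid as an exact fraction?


Step 1: Dutch auctions are strategically equivalent to first-price auctions
Step 2: The equilibrium bid is b(v) = v*(n-1)/n
Step 3: b = 7/10 * 7/8
Step 4: b = 49/80

49/80


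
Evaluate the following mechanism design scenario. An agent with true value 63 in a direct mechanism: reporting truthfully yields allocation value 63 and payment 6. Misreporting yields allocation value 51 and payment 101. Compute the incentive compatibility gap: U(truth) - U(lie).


Step 1: U(truth) = value - payment = 63 - 6 = 57
Step 2: U(lie) = allocation - payment = 51 - 101 = -50
Step 3: IC gap = 57 - (-50) = 107

107


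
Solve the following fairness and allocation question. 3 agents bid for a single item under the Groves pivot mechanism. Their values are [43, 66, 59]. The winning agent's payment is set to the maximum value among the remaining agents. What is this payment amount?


Step 1: The efficient winner is agent 1 with value 66
Step 2: Other agents' values: [43, 59]
Step 3: Pivot payment = max(others) = 59
Step 4: The winner pays 59

59


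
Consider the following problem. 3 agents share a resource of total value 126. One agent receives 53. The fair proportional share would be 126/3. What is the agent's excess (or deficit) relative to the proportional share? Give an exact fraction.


Step 1: Proportional share = 126/3 = 42
Step 2: Agent's actual allocation = 53
Step 3: Excess = 53 - 42 = 11

11


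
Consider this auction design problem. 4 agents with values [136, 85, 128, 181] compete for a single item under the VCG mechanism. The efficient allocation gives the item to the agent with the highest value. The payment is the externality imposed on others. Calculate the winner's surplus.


Step 1: The winner is the agent with the highest value: agent 3 with value 181
Step 2: Values of other agents: [136, 85, 128]
Step 3: VCG payment = max of others' values = 136
Step 4: Surplus = 181 - 136 = 45

45


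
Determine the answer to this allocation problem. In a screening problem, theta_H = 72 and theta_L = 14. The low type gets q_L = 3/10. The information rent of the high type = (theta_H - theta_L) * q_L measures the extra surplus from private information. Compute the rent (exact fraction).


Step 1: theta_H - theta_L = 72 - 14 = 58
Step 2: Information rent = (theta_H - theta_L) * q_L
Step 3: = 58 * 3/10
Step 4: = 87/5

87/5


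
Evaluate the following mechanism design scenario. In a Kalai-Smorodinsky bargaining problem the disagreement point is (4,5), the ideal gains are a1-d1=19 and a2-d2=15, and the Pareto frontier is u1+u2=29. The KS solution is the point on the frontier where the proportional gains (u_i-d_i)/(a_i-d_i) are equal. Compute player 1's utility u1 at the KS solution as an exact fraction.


Step 1: At the KS point, (u1-d1)/r1 = (u2-d2)/r2 = t and u1+u2 = 29
Step 2: u1 = d1 + r1*t and u2 = d2 + r2*t, so (d1 + r1*t) + (d2 + r2*t) = 29
Step 3: t = (29 - 4 - 5)/(19 + 15) = 20/34 = 10/17
Step 4: u1 = d1 + r1*t = 4 + 19 * 10/17 = 258/17
Step 5: (Check: u2 = d2 + r2*t = 235/17; u1+u2 = 258/17 + 235/17 = 29, on the frontier.)

258/17


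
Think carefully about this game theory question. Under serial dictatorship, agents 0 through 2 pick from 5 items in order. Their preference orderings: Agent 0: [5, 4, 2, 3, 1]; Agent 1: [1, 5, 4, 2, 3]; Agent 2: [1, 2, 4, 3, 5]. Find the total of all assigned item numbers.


Step 1: Agent 0 picks item 5
Step 2: Agent 1 picks item 1
Step 3: Agent 2 picks item 2
Step 4: Sum = 5 + 1 + 2 = 8

8


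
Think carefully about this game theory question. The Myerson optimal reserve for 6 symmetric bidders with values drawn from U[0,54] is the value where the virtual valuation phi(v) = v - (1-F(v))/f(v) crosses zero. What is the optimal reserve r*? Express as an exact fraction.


Step 1: For U[0,54], F(v) = v/54 and f(v) = 1/54
Step 2: phi(v) = v - (1 - v/54)/(1/54) = v - (54 - v) = 2v - 54
Step 3: Set phi(r*) = 0: 2r* - 54 = 0
Step 4: r* = 54/2 = 27 (the number of bidders n = 6 does not enter)

27


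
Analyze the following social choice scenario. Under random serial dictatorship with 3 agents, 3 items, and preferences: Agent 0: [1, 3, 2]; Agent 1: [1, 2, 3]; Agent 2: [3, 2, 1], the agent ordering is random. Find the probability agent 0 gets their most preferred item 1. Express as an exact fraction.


Step 1: Agent 0 wants item 1
Step 2: There are 6 possible orderings of agents
Step 3: In 3 orderings, agent 0 gets item 1
Step 4: Probability = 3/6 = 1/2

1/2


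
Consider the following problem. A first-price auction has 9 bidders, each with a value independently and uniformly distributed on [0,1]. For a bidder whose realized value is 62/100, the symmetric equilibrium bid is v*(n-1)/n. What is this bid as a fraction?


Step 1: The symmetric BNE bidding function is b(v) = v * (n-1) / n
Step 2: Substitute v = 31/50 and n = 9
Step 3: b = 31/50 * 8/9
Step 4: b = 124/225

124/225


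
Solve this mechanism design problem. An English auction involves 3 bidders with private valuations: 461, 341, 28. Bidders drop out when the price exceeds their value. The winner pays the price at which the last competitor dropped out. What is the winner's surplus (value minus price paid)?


Step 1: Identify the highest value: 461
Step 2: Identify the second-highest value: 341
Step 3: The final price = second-highest value = 341
Step 4: Surplus = 461 - 341 = 120

120


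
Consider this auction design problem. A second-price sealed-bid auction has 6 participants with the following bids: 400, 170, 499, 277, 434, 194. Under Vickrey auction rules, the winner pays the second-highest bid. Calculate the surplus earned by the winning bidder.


Step 1: Sort bids in descending order: 499, 434, 400, 277, 194, 170
Step 2: The winning bid is the highest: 499
Step 3: The payment equals the second-highest bid: 434
Step 4: Surplus = winner's bid - payment = 499 - 434 = 65

65


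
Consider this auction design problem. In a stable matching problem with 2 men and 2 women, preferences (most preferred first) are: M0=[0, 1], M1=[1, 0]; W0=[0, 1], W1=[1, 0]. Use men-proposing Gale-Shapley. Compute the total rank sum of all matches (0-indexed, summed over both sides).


Step 1: Run Gale-Shapley (men propose, women hold best offer):
  M0 proposes to W0; she accepts
  M1 proposes to W1; she accepts
Step 2: Final matching: W0-M0, W1-M1
Step 3: 0-indexed ranks (man's rank of his match, then woman's): 0 + 0 + 0 + 0
Step 4: Total rank sum = 0

0


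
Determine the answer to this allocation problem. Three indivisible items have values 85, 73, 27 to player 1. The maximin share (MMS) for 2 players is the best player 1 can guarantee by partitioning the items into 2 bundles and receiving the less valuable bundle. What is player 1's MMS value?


Step 1: Item values = 85, 73, 27
Step 2: Enumerate all 2-bundle partitions and take the smaller bundle:
  Partition 1: {85} vs {73,27} -> bundles 85, 100; min = 85
  Partition 2: {73} vs {85,27} -> bundles 73, 112; min = 73
  Partition 3: {27} vs {85,73} -> bundles 27, 158; min = 27
Step 3: MMS = max(85, 73, 27) = 85

85


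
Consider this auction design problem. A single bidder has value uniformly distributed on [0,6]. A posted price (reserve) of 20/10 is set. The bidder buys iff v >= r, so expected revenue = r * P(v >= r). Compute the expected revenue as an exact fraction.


Step 1: Posted price r = 2, value support [0,6]
Step 2: P(v >= r) = (6 - 2)/6 = 2/3
Step 3: Expected revenue = r * P(v >= r) = 2 * 2/3
Step 4: Revenue = 4/3

4/3


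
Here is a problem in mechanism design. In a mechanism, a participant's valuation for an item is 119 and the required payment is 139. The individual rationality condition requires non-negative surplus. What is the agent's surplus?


Step 1: Surplus = value - payment = 119 - 139 = -20
Step 2: IR is violated (surplus < 0)

-20


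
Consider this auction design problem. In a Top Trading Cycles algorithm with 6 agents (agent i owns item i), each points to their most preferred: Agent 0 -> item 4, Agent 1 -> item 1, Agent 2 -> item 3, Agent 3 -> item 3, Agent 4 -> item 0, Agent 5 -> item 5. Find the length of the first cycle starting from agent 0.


Step 1: Trace the pointer graph from agent 0: 0 -> 4 -> 0
Step 2: A cycle is detected when we revisit agent 0
Step 3: The cycle is: 0 -> 4 -> 0
Step 4: Cycle length = 2

2


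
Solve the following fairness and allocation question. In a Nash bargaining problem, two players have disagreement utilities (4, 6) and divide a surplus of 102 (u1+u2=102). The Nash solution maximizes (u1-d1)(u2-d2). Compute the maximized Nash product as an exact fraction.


Step 1: The Nash solution splits surplus symmetrically above the disagreement point
Step 2: u1 = (total + d1 - d2)/2 = (102 + 4 - 6)/2 = 50
Step 3: u2 = (total - d1 + d2)/2 = (102 - 4 + 6)/2 = 52
Step 4: Nash product = (50 - 4) * (52 - 6)
Step 5: = 46 * 46 = 2116

2116
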